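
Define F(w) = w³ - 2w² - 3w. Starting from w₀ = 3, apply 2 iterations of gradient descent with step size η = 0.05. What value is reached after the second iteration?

2.166

F′(w) = 3w² - 4w - 3
Step 1: F′(3) = 12; w₁ = 3 − 0.05·12 = 2.4
Step 2: F′(2.4) = 4.68; w₂ = 2.4 − 0.05·4.68 = 2.166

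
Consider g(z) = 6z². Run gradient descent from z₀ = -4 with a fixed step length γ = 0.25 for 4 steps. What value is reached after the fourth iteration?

g′(z) = 12z
z₁ = -4 − 0.25·(-48) = 8
z₂ = 8 − 0.25·96 = -16
z₃ = -16 − 0.25·(-192) = 32
z₄ = 32 − 0.25·384 = -64

-64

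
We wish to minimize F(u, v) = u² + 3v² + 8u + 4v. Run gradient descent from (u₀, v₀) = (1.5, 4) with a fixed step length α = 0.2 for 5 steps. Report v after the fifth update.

∇F = (2u + 8, 6v + 4)
Step 1: at (1.5, 4), ∇F = (11, 28) → (1.5, 4) − 0.2·(11, 28) = (-0.7, -1.6)
Step 2: at (-0.7, -1.6), ∇F = (6.6, -5.6) → (-0.7, -1.6) − 0.2·(6.6, -5.6) = (-2.02, -0.48)
Step 3: at (-2.02, -0.48), ∇F = (3.96, 1.12) → (-2.02, -0.48) − 0.2·(3.96, 1.12) = (-2.812, -0.704)
Step 4: at (-2.812, -0.704), ∇F = (2.376, -0.224) → (-2.812, -0.704) − 0.2·(2.376, -0.224) = (-3.2872, -0.6592)
Step 5: at (-3.2872, -0.6592), ∇F = (1.4256, 0.0448) → (-3.2872, -0.6592) − 0.2·(1.4256, 0.0448) = (-3.57232, -0.66816)
v = -0.66816

-0.66816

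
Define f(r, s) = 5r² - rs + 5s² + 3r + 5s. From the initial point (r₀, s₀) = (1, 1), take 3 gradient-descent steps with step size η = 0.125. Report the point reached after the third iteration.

(-0.3515625, -0.54296875)

∇f = (10r - s + 3, -r + 10s + 5)
Step 1: at (1, 1), ∇f = (12, 14) → (1, 1) − 0.125·(12, 14) = (-0.5, -0.75)
Step 2: at (-0.5, -0.75), ∇f = (-1.25, -2) → (-0.5, -0.75) − 0.125·(-1.25, -2) = (-0.34375, -0.5)
Step 3: at (-0.34375, -0.5), ∇f = (0.0625, 0.34375) → (-0.34375, -0.5) − 0.125·(0.0625, 0.34375) = (-0.3515625, -0.54296875)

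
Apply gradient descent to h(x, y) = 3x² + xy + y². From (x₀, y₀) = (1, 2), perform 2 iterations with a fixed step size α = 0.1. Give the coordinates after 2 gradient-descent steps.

∇h = (6x + y, x + 2y)
Step 1: at (1, 2), ∇h = (8, 5) → (1, 2) − 0.1·(8, 5) = (0.2, 1.5)
Step 2: at (0.2, 1.5), ∇h = (2.7, 3.2) → (0.2, 1.5) − 0.1·(2.7, 3.2) = (-0.07, 1.18)

(-0.07, 1.18)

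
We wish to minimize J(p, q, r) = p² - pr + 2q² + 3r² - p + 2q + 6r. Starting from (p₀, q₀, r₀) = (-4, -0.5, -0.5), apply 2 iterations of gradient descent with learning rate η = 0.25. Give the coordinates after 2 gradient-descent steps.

∇J = (2p - r - 1, 4q + 2, -p + 6r + 6)
(p₁, q₁, r₁) = (-4, -0.5, -0.5) − 0.25·(-8.5, 0, 7) = (-1.875, -0.5, -2.25)
(p₂, q₂, r₂) = (-1.875, -0.5, -2.25) − 0.25·(-2.5, 0, -5.625) = (-1.25, -0.5, -0.84375)

(-1.25, -0.5, -0.84375)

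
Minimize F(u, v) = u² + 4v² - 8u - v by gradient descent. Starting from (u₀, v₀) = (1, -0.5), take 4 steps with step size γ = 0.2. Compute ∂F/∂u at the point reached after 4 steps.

∇F = (2u - 8, 8v - 1)
(u₁, v₁) = (1, -0.5) − 0.2·(-6, -5) = (2.2, 0.5)
(u₂, v₂) = (2.2, 0.5) − 0.2·(-3.6, 3) = (2.92, -0.1)
(u₃, v₃) = (2.92, -0.1) − 0.2·(-2.16, -1.8) = (3.352, 0.26)
(u₄, v₄) = (3.352, 0.26) − 0.2·(-1.296, 1.08) = (3.6112, 0.044)
∂F/∂u at (3.6112, 0.044) = -0.7776

-0.7776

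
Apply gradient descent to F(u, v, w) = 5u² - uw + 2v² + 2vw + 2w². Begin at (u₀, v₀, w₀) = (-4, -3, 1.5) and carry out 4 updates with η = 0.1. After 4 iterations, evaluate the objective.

∇F = (10u - w, 4v + 2w, -u + 2v + 4w)
Step 1: at (-4, -3, 1.5), ∇F = (-41.5, -9, 4) → (-4, -3, 1.5) − 0.1·(-41.5, -9, 4) = (0.15, -2.1, 1.1)
Step 2: at (0.15, -2.1, 1.1), ∇F = (0.4, -6.2, 0.05) → (0.15, -2.1, 1.1) − 0.1·(0.4, -6.2, 0.05) = (0.11, -1.48, 1.095)
Step 3: at (0.11, -1.48, 1.095), ∇F = (0.005, -3.73, 1.31) → (0.11, -1.48, 1.095) − 0.1·(0.005, -3.73, 1.31) = (0.1095, -1.107, 0.964)
Step 4: at (0.1095, -1.107, 0.964), ∇F = (0.131, -2.5, 1.5325) → (0.1095, -1.107, 0.964) − 0.1·(0.131, -2.5, 1.5325) = (0.0964, -0.857, 0.81075)
F(0.0964, -0.857, 0.81075) = 1.362212125

1.362212125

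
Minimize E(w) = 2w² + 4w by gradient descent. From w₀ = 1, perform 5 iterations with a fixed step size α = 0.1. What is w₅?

E′(w) = 4w + 4
w₁ = 1 − 0.1·8 = 0.2
w₂ = 0.2 − 0.1·4.8 = -0.28
w₃ = -0.28 − 0.1·2.88 = -0.568
w₄ = -0.568 − 0.1·1.728 = -0.7408
w₅ = -0.7408 − 0.1·1.0368 = -0.84448

-0.84448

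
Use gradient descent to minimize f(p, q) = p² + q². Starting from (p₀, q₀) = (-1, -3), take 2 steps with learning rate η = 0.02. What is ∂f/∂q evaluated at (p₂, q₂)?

∇f = (2p, 2q)
Step 1: at (-1, -3), ∇f = (-2, -6) → (-1, -3) − 0.02·(-2, -6) = (-0.96, -2.88)
Step 2: at (-0.96, -2.88), ∇f = (-1.92, -5.76) → (-0.96, -2.88) − 0.02·(-1.92, -5.76) = (-0.9216, -2.7648)
∂f/∂q at (-0.9216, -2.7648) = -5.5296

-5.5296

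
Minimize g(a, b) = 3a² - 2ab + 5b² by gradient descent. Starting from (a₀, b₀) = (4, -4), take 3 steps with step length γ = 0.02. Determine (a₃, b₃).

(2.403072, -1.724672)

∇g = (6a - 2b, -2a + 10b)
Step 1: at (4, -4), ∇g = (32, -48) → (4, -4) − 0.02·(32, -48) = (3.36, -3.04)
Step 2: at (3.36, -3.04), ∇g = (26.24, -37.12) → (3.36, -3.04) − 0.02·(26.24, -37.12) = (2.8352, -2.2976)
Step 3: at (2.8352, -2.2976), ∇g = (21.6064, -28.6464) → (2.8352, -2.2976) − 0.02·(21.6064, -28.6464) = (2.403072, -1.724672)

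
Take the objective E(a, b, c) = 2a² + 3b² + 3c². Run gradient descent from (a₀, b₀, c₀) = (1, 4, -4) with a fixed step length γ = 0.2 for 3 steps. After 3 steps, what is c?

0.032

∇E = (4a, 6b, 6c)
Step 1: at (1, 4, -4), ∇E = (4, 24, -24) → (1, 4, -4) − 0.2·(4, 24, -24) = (0.2, -0.8, 0.8)
Step 2: at (0.2, -0.8, 0.8), ∇E = (0.8, -4.8, 4.8) → (0.2, -0.8, 0.8) − 0.2·(0.8, -4.8, 4.8) = (0.04, 0.16, -0.16)
Step 3: at (0.04, 0.16, -0.16), ∇E = (0.16, 0.96, -0.96) → (0.04, 0.16, -0.16) − 0.2·(0.16, 0.96, -0.96) = (0.008, -0.032, 0.032)
c = 0.032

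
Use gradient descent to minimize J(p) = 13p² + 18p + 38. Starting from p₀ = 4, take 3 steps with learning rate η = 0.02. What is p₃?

-0.173376

J′(p) = 26p + 18
Step 1: J′(4) = 122; p₁ = 4 − 0.02·122 = 1.56
Step 2: J′(1.56) = 58.56; p₂ = 1.56 − 0.02·58.56 = 0.3888
Step 3: J′(0.3888) = 28.1088; p₃ = 0.3888 − 0.02·28.1088 = -0.173376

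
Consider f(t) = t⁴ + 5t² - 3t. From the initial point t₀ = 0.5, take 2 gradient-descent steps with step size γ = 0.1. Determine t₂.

0.29375

f′(t) = 4t³ + 10t - 3
Step 1: f′(0.5) = 2.5; t₁ = 0.5 − 0.1·2.5 = 0.25
Step 2: f′(0.25) = -0.4375; t₂ = 0.25 − 0.1·(-0.4375) = 0.29375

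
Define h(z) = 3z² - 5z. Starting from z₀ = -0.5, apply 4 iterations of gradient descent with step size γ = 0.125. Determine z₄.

h′(z) = 6z - 5
Step 1: h′(-0.5) = -8; z₁ = -0.5 − 0.125·(-8) = 0.5
Step 2: h′(0.5) = -2; z₂ = 0.5 − 0.125·(-2) = 0.75
Step 3: h′(0.75) = -0.5; z₃ = 0.75 − 0.125·(-0.5) = 0.8125
Step 4: h′(0.8125) = -0.125; z₄ = 0.8125 − 0.125·(-0.125) = 0.828125

0.828125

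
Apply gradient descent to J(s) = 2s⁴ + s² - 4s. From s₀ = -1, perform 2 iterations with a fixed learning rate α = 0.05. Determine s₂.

J′(s) = 8s³ + 2s - 4
Step 1: J′(-1) = -14; s₁ = -1 − 0.05·(-14) = -0.3
Step 2: J′(-0.3) = -4.816; s₂ = -0.3 − 0.05·(-4.816) = -0.0592

-0.0592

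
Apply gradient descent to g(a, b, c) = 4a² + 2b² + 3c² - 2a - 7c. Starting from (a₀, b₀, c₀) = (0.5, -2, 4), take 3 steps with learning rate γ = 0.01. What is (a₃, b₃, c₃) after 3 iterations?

∇g = (8a - 2, 4b, 6c - 7)
Step 1: at (0.5, -2, 4), ∇g = (2, -8, 17) → (0.5, -2, 4) − 0.01·(2, -8, 17) = (0.48, -1.92, 3.83)
Step 2: at (0.48, -1.92, 3.83), ∇g = (1.84, -7.68, 15.98) → (0.48, -1.92, 3.83) − 0.01·(1.84, -7.68, 15.98) = (0.4616, -1.8432, 3.6702)
Step 3: at (0.4616, -1.8432, 3.6702), ∇g = (1.6928, -7.3728, 15.0212) → (0.4616, -1.8432, 3.6702) − 0.01·(1.6928, -7.3728, 15.0212) = (0.444672, -1.769472, 3.519988)

(0.444672, -1.769472, 3.519988)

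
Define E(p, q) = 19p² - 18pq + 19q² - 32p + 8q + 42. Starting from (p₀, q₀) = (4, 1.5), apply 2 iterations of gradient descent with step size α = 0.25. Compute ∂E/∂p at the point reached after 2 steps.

9138

∇E = (38p - 18q - 32, -18p + 38q + 8)
(p₁, q₁) = (4, 1.5) − 0.25·(93, -7) = (-19.25, 3.25)
(p₂, q₂) = (-19.25, 3.25) − 0.25·(-822, 478) = (186.25, -116.25)
∂E/∂p at (186.25, -116.25) = 9138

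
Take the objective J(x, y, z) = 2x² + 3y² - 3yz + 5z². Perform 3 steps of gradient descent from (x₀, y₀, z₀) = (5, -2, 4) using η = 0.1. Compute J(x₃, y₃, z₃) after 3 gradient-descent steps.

∇J = (4x, 6y - 3z, -3y + 10z)
Step 1: at (5, -2, 4), ∇J = (20, -24, 46) → (5, -2, 4) − 0.1·(20, -24, 46) = (3, 0.4, -0.6)
Step 2: at (3, 0.4, -0.6), ∇J = (12, 4.2, -7.2) → (3, 0.4, -0.6) − 0.1·(12, 4.2, -7.2) = (1.8, -0.02, 0.12)
Step 3: at (1.8, -0.02, 0.12), ∇J = (7.2, -0.48, 1.26) → (1.8, -0.02, 0.12) − 0.1·(7.2, -0.48, 1.26) = (1.08, 0.028, -0.006)
J(1.08, 0.028, -0.006) = 2.335836

2.335836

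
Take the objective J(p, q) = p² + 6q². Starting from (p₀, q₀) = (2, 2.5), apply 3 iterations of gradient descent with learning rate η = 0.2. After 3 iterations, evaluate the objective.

282.544224

∇J = (2p, 12q)
(p₁, q₁) = (2, 2.5) − 0.2·(4, 30) = (1.2, -3.5)
(p₂, q₂) = (1.2, -3.5) − 0.2·(2.4, -42) = (0.72, 4.9)
(p₃, q₃) = (0.72, 4.9) − 0.2·(1.44, 58.8) = (0.432, -6.86)
J(0.432, -6.86) = 282.544224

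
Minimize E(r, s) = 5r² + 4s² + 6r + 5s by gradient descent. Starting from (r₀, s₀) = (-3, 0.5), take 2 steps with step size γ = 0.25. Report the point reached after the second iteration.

(-6, 0.5)

∇E = (10r + 6, 8s + 5)
Step 1: at (-3, 0.5), ∇E = (-24, 9) → (-3, 0.5) − 0.25·(-24, 9) = (3, -1.75)
Step 2: at (3, -1.75), ∇E = (36, -9) → (3, -1.75) − 0.25·(36, -9) = (-6, 0.5)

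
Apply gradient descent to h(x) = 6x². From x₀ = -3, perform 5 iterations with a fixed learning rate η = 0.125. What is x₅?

0.09375

h′(x) = 12x
Step 1: h′(-3) = -36; x₁ = -3 − 0.125·(-36) = 1.5
Step 2: h′(1.5) = 18; x₂ = 1.5 − 0.125·18 = -0.75
Step 3: h′(-0.75) = -9; x₃ = -0.75 − 0.125·(-9) = 0.375
Step 4: h′(0.375) = 4.5; x₄ = 0.375 − 0.125·4.5 = -0.1875
Step 5: h′(-0.1875) = -2.25; x₅ = -0.1875 − 0.125·(-2.25) = 0.09375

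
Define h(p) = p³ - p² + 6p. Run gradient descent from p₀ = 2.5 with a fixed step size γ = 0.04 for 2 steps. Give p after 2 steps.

1.255908

h′(p) = 3p² - 2p + 6
p₁ = 2.5 − 0.04·19.75 = 1.71
p₂ = 1.71 − 0.04·11.3523 = 1.255908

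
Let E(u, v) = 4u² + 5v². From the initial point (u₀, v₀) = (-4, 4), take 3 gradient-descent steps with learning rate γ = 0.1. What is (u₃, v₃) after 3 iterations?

(-0.032, 0)

∇E = (8u, 10v)
(u₁, v₁) = (-4, 4) − 0.1·(-32, 40) = (-0.8, 0)
(u₂, v₂) = (-0.8, 0) − 0.1·(-6.4, 0) = (-0.16, 0)
(u₃, v₃) = (-0.16, 0) − 0.1·(-1.28, 0) = (-0.032, 0)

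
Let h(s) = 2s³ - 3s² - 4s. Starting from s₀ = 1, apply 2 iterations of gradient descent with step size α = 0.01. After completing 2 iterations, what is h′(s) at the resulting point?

h′(s) = 6s² - 6s - 4
s₁ = 1 − 0.01·(-4) = 1.04
s₂ = 1.04 − 0.01·(-3.7504) = 1.077504
h′(s) at (1.077504) = -3.498934779904

-3.498934779904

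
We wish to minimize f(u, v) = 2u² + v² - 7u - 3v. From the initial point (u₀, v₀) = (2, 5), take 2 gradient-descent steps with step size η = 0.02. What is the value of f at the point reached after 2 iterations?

∇f = (4u - 7, 2v - 3)
Step 1: at (2, 5), ∇f = (1, 7) → (2, 5) − 0.02·(1, 7) = (1.98, 4.86)
Step 2: at (1.98, 4.86), ∇f = (0.92, 6.72) → (1.98, 4.86) − 0.02·(0.92, 6.72) = (1.9616, 4.7256)
f(1.9616, 4.7256) = 2.11904448

2.11904448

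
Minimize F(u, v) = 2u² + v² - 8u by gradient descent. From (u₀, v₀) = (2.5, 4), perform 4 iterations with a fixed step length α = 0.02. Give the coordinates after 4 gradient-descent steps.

(2.35819648, 3.39738624)

∇F = (4u - 8, 2v)
Step 1: at (2.5, 4), ∇F = (2, 8) → (2.5, 4) − 0.02·(2, 8) = (2.46, 3.84)
Step 2: at (2.46, 3.84), ∇F = (1.84, 7.68) → (2.46, 3.84) − 0.02·(1.84, 7.68) = (2.4232, 3.6864)
Step 3: at (2.4232, 3.6864), ∇F = (1.6928, 7.3728) → (2.4232, 3.6864) − 0.02·(1.6928, 7.3728) = (2.389344, 3.538944)
Step 4: at (2.389344, 3.538944), ∇F = (1.557376, 7.077888) → (2.389344, 3.538944) − 0.02·(1.557376, 7.077888) = (2.35819648, 3.39738624)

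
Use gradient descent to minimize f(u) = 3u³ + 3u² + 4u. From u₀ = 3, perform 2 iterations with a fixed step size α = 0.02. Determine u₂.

f′(u) = 9u² + 6u + 4
Step 1: f′(3) = 103; u₁ = 3 − 0.02·103 = 0.94
Step 2: f′(0.94) = 17.5924; u₂ = 0.94 − 0.02·17.5924 = 0.588152

0.588152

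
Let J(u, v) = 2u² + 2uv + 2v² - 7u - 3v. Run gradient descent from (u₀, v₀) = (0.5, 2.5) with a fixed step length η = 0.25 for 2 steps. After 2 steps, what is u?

∇J = (4u + 2v - 7, 2u + 4v - 3)
Step 1: at (0.5, 2.5), ∇J = (0, 8) → (0.5, 2.5) − 0.25·(0, 8) = (0.5, 0.5)
Step 2: at (0.5, 0.5), ∇J = (-4, 0) → (0.5, 0.5) − 0.25·(-4, 0) = (1.5, 0.5)
u = 1.5

1.5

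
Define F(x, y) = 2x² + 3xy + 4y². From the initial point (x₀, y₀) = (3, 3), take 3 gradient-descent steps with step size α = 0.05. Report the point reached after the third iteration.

(1.008375, 0.106875)

∇F = (4x + 3y, 3x + 8y)
(x₁, y₁) = (3, 3) − 0.05·(21, 33) = (1.95, 1.35)
(x₂, y₂) = (1.95, 1.35) − 0.05·(11.85, 16.65) = (1.3575, 0.5175)
(x₃, y₃) = (1.3575, 0.5175) − 0.05·(6.9825, 8.2125) = (1.008375, 0.106875)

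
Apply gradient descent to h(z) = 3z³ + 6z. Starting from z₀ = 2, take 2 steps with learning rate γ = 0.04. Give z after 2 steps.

h′(z) = 9z² + 6
z₁ = 2 − 0.04·42 = 0.32
z₂ = 0.32 − 0.04·6.9216 = 0.043136

0.043136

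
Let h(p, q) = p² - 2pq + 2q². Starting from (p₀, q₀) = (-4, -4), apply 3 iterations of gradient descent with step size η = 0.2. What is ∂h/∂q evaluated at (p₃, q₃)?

∇h = (2p - 2q, -2p + 4q)
(p₁, q₁) = (-4, -4) − 0.2·(0, -8) = (-4, -2.4)
(p₂, q₂) = (-4, -2.4) − 0.2·(-3.2, -1.6) = (-3.36, -2.08)
(p₃, q₃) = (-3.36, -2.08) − 0.2·(-2.56, -1.6) = (-2.848, -1.76)
∂h/∂q at (-2.848, -1.76) = -1.344

-1.344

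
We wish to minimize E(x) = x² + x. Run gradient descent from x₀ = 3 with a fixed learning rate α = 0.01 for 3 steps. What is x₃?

E′(x) = 2x + 1
Step 1: E′(3) = 7; x₁ = 3 − 0.01·7 = 2.93
Step 2: E′(2.93) = 6.86; x₂ = 2.93 − 0.01·6.86 = 2.8614
Step 3: E′(2.8614) = 6.7228; x₃ = 2.8614 − 0.01·6.7228 = 2.794172

2.794172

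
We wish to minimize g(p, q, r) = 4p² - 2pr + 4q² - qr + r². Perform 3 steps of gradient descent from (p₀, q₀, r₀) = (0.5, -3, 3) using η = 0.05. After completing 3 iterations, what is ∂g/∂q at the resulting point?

∇g = (8p - 2r, 8q - r, -2p - q + 2r)
Step 1: at (0.5, -3, 3), ∇g = (-2, -27, 8) → (0.5, -3, 3) − 0.05·(-2, -27, 8) = (0.6, -1.65, 2.6)
Step 2: at (0.6, -1.65, 2.6), ∇g = (-0.4, -15.8, 5.65) → (0.6, -1.65, 2.6) − 0.05·(-0.4, -15.8, 5.65) = (0.62, -0.86, 2.3175)
Step 3: at (0.62, -0.86, 2.3175), ∇g = (0.325, -9.1975, 4.255) → (0.62, -0.86, 2.3175) − 0.05·(0.325, -9.1975, 4.255) = (0.60375, -0.400125, 2.10475)
∂g/∂q at (0.60375, -0.400125, 2.10475) = -5.30575

-5.30575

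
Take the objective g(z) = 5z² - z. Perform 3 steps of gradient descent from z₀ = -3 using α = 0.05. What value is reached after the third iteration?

g′(z) = 10z - 1
Step 1: g′(-3) = -31; z₁ = -3 − 0.05·(-31) = -1.45
Step 2: g′(-1.45) = -15.5; z₂ = -1.45 − 0.05·(-15.5) = -0.675
Step 3: g′(-0.675) = -7.75; z₃ = -0.675 − 0.05·(-7.75) = -0.2875

-0.2875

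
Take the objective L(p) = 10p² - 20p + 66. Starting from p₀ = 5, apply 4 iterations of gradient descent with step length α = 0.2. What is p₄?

L′(p) = 20p - 20
Step 1: L′(5) = 80; p₁ = 5 − 0.2·80 = -11
Step 2: L′(-11) = -240; p₂ = -11 − 0.2·(-240) = 37
Step 3: L′(37) = 720; p₃ = 37 − 0.2·720 = -107
Step 4: L′(-107) = -2160; p₄ = -107 − 0.2·(-2160) = 325

325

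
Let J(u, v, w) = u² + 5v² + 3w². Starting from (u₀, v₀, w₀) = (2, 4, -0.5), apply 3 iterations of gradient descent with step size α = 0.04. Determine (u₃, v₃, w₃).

(1.557376, 0.864, -0.219488)

∇J = (2u, 10v, 6w)
(u₁, v₁, w₁) = (2, 4, -0.5) − 0.04·(4, 40, -3) = (1.84, 2.4, -0.38)
(u₂, v₂, w₂) = (1.84, 2.4, -0.38) − 0.04·(3.68, 24, -2.28) = (1.6928, 1.44, -0.2888)
(u₃, v₃, w₃) = (1.6928, 1.44, -0.2888) − 0.04·(3.3856, 14.4, -1.7328) = (1.557376, 0.864, -0.219488)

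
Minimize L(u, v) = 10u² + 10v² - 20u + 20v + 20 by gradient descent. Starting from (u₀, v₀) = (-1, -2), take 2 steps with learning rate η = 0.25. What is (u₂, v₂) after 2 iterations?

(-31, -17)

∇L = (20u - 20, 20v + 20)
(u₁, v₁) = (-1, -2) − 0.25·(-40, -20) = (9, 3)
(u₂, v₂) = (9, 3) − 0.25·(160, 80) = (-31, -17)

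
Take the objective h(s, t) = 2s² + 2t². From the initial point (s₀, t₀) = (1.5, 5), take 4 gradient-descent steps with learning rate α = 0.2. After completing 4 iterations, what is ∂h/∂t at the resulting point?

∇h = (4s, 4t)
Step 1: at (1.5, 5), ∇h = (6, 20) → (1.5, 5) − 0.2·(6, 20) = (0.3, 1)
Step 2: at (0.3, 1), ∇h = (1.2, 4) → (0.3, 1) − 0.2·(1.2, 4) = (0.06, 0.2)
Step 3: at (0.06, 0.2), ∇h = (0.24, 0.8) → (0.06, 0.2) − 0.2·(0.24, 0.8) = (0.012, 0.04)
Step 4: at (0.012, 0.04), ∇h = (0.048, 0.16) → (0.012, 0.04) − 0.2·(0.048, 0.16) = (0.0024, 0.008)
∂h/∂t at (0.0024, 0.008) = 0.032

0.032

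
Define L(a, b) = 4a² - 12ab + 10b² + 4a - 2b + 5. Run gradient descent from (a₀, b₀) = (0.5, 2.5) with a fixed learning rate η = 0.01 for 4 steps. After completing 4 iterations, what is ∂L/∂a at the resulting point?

∇L = (8a - 12b + 4, -12a + 20b - 2)
Step 1: at (0.5, 2.5), ∇L = (-22, 42) → (0.5, 2.5) − 0.01·(-22, 42) = (0.72, 2.08)
Step 2: at (0.72, 2.08), ∇L = (-15.2, 30.96) → (0.72, 2.08) − 0.01·(-15.2, 30.96) = (0.872, 1.7704)
Step 3: at (0.872, 1.7704), ∇L = (-10.2688, 22.944) → (0.872, 1.7704) − 0.01·(-10.2688, 22.944) = (0.974688, 1.54096)
Step 4: at (0.974688, 1.54096), ∇L = (-6.694016, 17.122944) → (0.974688, 1.54096) − 0.01·(-6.694016, 17.122944) = (1.04162816, 1.36973056)
∂L/∂a at (1.04162816, 1.36973056) = -4.10374144

-4.10374144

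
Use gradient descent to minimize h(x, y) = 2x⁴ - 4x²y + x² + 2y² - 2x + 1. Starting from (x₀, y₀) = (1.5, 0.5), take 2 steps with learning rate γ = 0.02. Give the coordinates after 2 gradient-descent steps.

(0.97558144, 0.678688)

∇h = (8x³ - 8xy + 2x - 2, -4x² + 4y)
(x₁, y₁) = (1.5, 0.5) − 0.02·(22, -7) = (1.06, 0.64)
(x₂, y₂) = (1.06, 0.64) − 0.02·(4.220928, -1.9344) = (0.97558144, 0.678688)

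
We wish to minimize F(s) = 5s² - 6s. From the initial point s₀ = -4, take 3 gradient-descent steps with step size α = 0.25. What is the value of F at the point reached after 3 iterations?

F′(s) = 10s - 6
s₁ = -4 − 0.25·(-46) = 7.5
s₂ = 7.5 − 0.25·69 = -9.75
s₃ = -9.75 − 0.25·(-103.5) = 16.125
F(16.125) = 1203.328125

1203.328125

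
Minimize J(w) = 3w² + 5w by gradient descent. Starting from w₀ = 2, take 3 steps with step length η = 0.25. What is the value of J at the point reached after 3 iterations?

J′(w) = 6w + 5
Step 1: J′(2) = 17; w₁ = 2 − 0.25·17 = -2.25
Step 2: J′(-2.25) = -8.5; w₂ = -2.25 − 0.25·(-8.5) = -0.125
Step 3: J′(-0.125) = 4.25; w₃ = -0.125 − 0.25·4.25 = -1.1875
J(-1.1875) = -1.70703125

-1.70703125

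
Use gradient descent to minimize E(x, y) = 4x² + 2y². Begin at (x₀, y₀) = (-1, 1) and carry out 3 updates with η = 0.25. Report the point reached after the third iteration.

(1, 0)

∇E = (8x, 4y)
Step 1: at (-1, 1), ∇E = (-8, 4) → (-1, 1) − 0.25·(-8, 4) = (1, 0)
Step 2: at (1, 0), ∇E = (8, 0) → (1, 0) − 0.25·(8, 0) = (-1, 0)
Step 3: at (-1, 0), ∇E = (-8, 0) → (-1, 0) − 0.25·(-8, 0) = (1, 0)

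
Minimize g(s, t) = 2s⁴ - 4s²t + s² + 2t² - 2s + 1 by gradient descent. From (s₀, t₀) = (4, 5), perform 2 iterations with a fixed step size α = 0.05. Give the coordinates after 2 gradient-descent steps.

(1021.8056, 44.402)

∇g = (8s³ - 8st + 2s - 2, -4s² + 4t)
Step 1: at (4, 5), ∇g = (358, -44) → (4, 5) − 0.05·(358, -44) = (-13.9, 7.2)
Step 2: at (-13.9, 7.2), ∇g = (-20714.112, -744.04) → (-13.9, 7.2) − 0.05·(-20714.112, -744.04) = (1021.8056, 44.402)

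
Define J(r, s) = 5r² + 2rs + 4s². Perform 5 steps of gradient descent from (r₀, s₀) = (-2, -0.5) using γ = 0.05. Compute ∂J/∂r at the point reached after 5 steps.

∇J = (10r + 2s, 2r + 8s)
Step 1: at (-2, -0.5), ∇J = (-21, -8) → (-2, -0.5) − 0.05·(-21, -8) = (-0.95, -0.1)
Step 2: at (-0.95, -0.1), ∇J = (-9.7, -2.7) → (-0.95, -0.1) − 0.05·(-9.7, -2.7) = (-0.465, 0.035)
Step 3: at (-0.465, 0.035), ∇J = (-4.58, -0.65) → (-0.465, 0.035) − 0.05·(-4.58, -0.65) = (-0.236, 0.0675)
Step 4: at (-0.236, 0.0675), ∇J = (-2.225, 0.068) → (-0.236, 0.0675) − 0.05·(-2.225, 0.068) = (-0.12475, 0.0641)
Step 5: at (-0.12475, 0.0641), ∇J = (-1.1193, 0.2633) → (-0.12475, 0.0641) − 0.05·(-1.1193, 0.2633) = (-0.068785, 0.050935)
∂J/∂r at (-0.068785, 0.050935) = -0.58598

-0.58598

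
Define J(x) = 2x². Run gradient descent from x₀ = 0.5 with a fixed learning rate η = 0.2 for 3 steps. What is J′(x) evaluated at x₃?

J′(x) = 4x
Step 1: J′(0.5) = 2; x₁ = 0.5 − 0.2·2 = 0.1
Step 2: J′(0.1) = 0.4; x₂ = 0.1 − 0.2·0.4 = 0.02
Step 3: J′(0.02) = 0.08; x₃ = 0.02 − 0.2·0.08 = 0.004
J′(x) at (0.004) = 0.016

0.016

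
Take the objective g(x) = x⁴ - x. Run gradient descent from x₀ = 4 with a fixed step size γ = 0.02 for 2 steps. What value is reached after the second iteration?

g′(x) = 4x³ - 1
x₁ = 4 − 0.02·255 = -1.1
x₂ = -1.1 − 0.02·(-6.324) = -0.97352

-0.97352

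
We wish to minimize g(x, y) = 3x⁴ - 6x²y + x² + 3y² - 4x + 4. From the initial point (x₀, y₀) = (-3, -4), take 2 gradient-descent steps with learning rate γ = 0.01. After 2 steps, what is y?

-2.836696

∇g = (12x³ - 12xy + 2x - 4, -6x² + 6y)
(x₁, y₁) = (-3, -4) − 0.01·(-478, -78) = (1.78, -3.22)
(x₂, y₂) = (1.78, -3.22) − 0.01·(136.016224, -38.3304) = (0.41983776, -2.836696)
y = -2.836696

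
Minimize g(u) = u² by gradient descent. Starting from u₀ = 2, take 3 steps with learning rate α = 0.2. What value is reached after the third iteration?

g′(u) = 2u
Step 1: g′(2) = 4; u₁ = 2 − 0.2·4 = 1.2
Step 2: g′(1.2) = 2.4; u₂ = 1.2 − 0.2·2.4 = 0.72
Step 3: g′(0.72) = 1.44; u₃ = 0.72 − 0.2·1.44 = 0.432

0.432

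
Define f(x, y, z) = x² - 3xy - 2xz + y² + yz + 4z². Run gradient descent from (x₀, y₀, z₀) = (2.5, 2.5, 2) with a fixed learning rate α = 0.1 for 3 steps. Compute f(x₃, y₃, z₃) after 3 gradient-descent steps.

∇f = (2x - 3y - 2z, -3x + 2y + z, -2x + y + 8z)
(x₁, y₁, z₁) = (2.5, 2.5, 2) − 0.1·(-6.5, -0.5, 13.5) = (3.15, 2.55, 0.65)
(x₂, y₂, z₂) = (3.15, 2.55, 0.65) − 0.1·(-2.65, -3.7, 1.45) = (3.415, 2.92, 0.505)
(x₃, y₃, z₃) = (3.415, 2.92, 0.505) − 0.1·(-2.94, -3.9, 0.13) = (3.709, 3.31, 0.492)
f(3.709, 3.31, 0.492) = -13.170469

-13.170469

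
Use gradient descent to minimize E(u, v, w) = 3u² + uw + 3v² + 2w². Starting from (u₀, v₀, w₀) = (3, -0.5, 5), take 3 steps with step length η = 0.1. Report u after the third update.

-0.151

∇E = (6u + w, 6v, u + 4w)
Step 1: at (3, -0.5, 5), ∇E = (23, -3, 23) → (3, -0.5, 5) − 0.1·(23, -3, 23) = (0.7, -0.2, 2.7)
Step 2: at (0.7, -0.2, 2.7), ∇E = (6.9, -1.2, 11.5) → (0.7, -0.2, 2.7) − 0.1·(6.9, -1.2, 11.5) = (0.01, -0.08, 1.55)
Step 3: at (0.01, -0.08, 1.55), ∇E = (1.61, -0.48, 6.21) → (0.01, -0.08, 1.55) − 0.1·(1.61, -0.48, 6.21) = (-0.151, -0.032, 0.929)
u = -0.151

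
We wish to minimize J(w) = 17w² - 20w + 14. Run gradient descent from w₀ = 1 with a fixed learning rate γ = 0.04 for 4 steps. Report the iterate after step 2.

0.6416

J′(w) = 34w - 20
w₁ = 1 − 0.04·14 = 0.44
w₂ = 0.44 − 0.04·(-5.04) = 0.6416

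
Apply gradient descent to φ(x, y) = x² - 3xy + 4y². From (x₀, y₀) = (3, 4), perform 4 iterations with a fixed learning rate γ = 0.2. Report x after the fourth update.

∇φ = (2x - 3y, -3x + 8y)
Step 1: at (3, 4), ∇φ = (-6, 23) → (3, 4) − 0.2·(-6, 23) = (4.2, -0.6)
Step 2: at (4.2, -0.6), ∇φ = (10.2, -17.4) → (4.2, -0.6) − 0.2·(10.2, -17.4) = (2.16, 2.88)
Step 3: at (2.16, 2.88), ∇φ = (-4.32, 16.56) → (2.16, 2.88) − 0.2·(-4.32, 16.56) = (3.024, -0.432)
Step 4: at (3.024, -0.432), ∇φ = (7.344, -12.528) → (3.024, -0.432) − 0.2·(7.344, -12.528) = (1.5552, 2.0736)
x = 1.5552

1.5552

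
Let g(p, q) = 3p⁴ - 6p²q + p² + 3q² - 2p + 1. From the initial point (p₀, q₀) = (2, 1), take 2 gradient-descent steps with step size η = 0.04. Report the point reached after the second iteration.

∇g = (12p³ - 12pq + 2p - 2, -6p² + 6q)
(p₁, q₁) = (2, 1) − 0.04·(74, -18) = (-0.96, 1.72)
(p₂, q₂) = (-0.96, 1.72) − 0.04·(5.277568, 4.7904) = (-1.17110272, 1.528384)

(-1.17110272, 1.528384)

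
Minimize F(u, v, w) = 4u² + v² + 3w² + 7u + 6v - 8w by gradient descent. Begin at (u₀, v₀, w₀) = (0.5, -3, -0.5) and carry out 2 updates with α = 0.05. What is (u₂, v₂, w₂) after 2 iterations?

∇F = (8u + 7, 2v + 6, 6w - 8)
(u₁, v₁, w₁) = (0.5, -3, -0.5) − 0.05·(11, 0, -11) = (-0.05, -3, 0.05)
(u₂, v₂, w₂) = (-0.05, -3, 0.05) − 0.05·(6.6, 0, -7.7) = (-0.38, -3, 0.435)

(-0.38, -3, 0.435)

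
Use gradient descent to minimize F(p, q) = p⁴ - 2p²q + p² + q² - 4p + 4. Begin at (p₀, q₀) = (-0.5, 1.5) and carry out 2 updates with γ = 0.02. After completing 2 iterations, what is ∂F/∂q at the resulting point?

∇F = (4p³ - 4pq + 2p - 4, -2p² + 2q)
Step 1: at (-0.5, 1.5), ∇F = (-2.5, 2.5) → (-0.5, 1.5) − 0.02·(-2.5, 2.5) = (-0.45, 1.45)
Step 2: at (-0.45, 1.45), ∇F = (-2.6545, 2.495) → (-0.45, 1.45) − 0.02·(-2.6545, 2.495) = (-0.39691, 1.4001)
∂F/∂q at (-0.39691, 1.4001) = 2.4851249038

2.4851249038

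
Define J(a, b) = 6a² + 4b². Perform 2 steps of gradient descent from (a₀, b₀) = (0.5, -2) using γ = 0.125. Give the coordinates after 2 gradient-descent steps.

∇J = (12a, 8b)
Step 1: at (0.5, -2), ∇J = (6, -16) → (0.5, -2) − 0.125·(6, -16) = (-0.25, 0)
Step 2: at (-0.25, 0), ∇J = (-3, 0) → (-0.25, 0) − 0.125·(-3, 0) = (0.125, 0)

(0.125, 0)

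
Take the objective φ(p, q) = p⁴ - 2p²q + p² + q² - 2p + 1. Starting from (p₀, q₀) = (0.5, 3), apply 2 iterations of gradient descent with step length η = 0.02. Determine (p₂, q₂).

∇φ = (4p³ - 4pq + 2p - 2, -2p² + 2q)
(p₁, q₁) = (0.5, 3) − 0.02·(-6.5, 5.5) = (0.63, 2.89)
(p₂, q₂) = (0.63, 2.89) − 0.02·(-7.022612, 4.9862) = (0.77045224, 2.790276)

(0.77045224, 2.790276)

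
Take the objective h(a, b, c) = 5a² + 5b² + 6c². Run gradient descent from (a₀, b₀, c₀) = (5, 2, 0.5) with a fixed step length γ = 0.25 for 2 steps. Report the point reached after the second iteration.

∇h = (10a, 10b, 12c)
Step 1: at (5, 2, 0.5), ∇h = (50, 20, 6) → (5, 2, 0.5) − 0.25·(50, 20, 6) = (-7.5, -3, -1)
Step 2: at (-7.5, -3, -1), ∇h = (-75, -30, -12) → (-7.5, -3, -1) − 0.25·(-75, -30, -12) = (11.25, 4.5, 2)

(11.25, 4.5, 2)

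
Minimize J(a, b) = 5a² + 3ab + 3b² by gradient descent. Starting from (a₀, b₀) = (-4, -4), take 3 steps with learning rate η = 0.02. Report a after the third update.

∇J = (10a + 3b, 3a + 6b)
(a₁, b₁) = (-4, -4) − 0.02·(-52, -36) = (-2.96, -3.28)
(a₂, b₂) = (-2.96, -3.28) − 0.02·(-39.44, -28.56) = (-2.1712, -2.7088)
(a₃, b₃) = (-2.1712, -2.7088) − 0.02·(-29.8384, -22.7664) = (-1.574432, -2.253472)
a = -1.574432

-1.574432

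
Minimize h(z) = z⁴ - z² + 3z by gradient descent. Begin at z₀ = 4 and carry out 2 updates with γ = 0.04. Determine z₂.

h′(z) = 4z³ - 2z + 3
z₁ = 4 − 0.04·251 = -6.04
z₂ = -6.04 − 0.04·(-866.315456) = 28.61261824

28.61261824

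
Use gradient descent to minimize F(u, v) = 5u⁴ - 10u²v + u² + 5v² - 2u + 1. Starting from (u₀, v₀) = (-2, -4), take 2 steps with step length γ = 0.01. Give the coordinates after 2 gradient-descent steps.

∇F = (20u³ - 20uv + 2u - 2, -10u² + 10v)
(u₁, v₁) = (-2, -4) − 0.01·(-326, -80) = (1.26, -3.2)
(u₂, v₂) = (1.26, -3.2) − 0.01·(121.16752, -47.876) = (0.0483248, -2.72124)

(0.0483248, -2.72124)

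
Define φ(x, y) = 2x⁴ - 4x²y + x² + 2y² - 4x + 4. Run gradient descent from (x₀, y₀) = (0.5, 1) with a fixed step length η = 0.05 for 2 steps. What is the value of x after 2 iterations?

∇φ = (8x³ - 8xy + 2x - 4, -4x² + 4y)
Step 1: at (0.5, 1), ∇φ = (-6, 3) → (0.5, 1) − 0.05·(-6, 3) = (0.8, 0.85)
Step 2: at (0.8, 0.85), ∇φ = (-3.744, 0.84) → (0.8, 0.85) − 0.05·(-3.744, 0.84) = (0.9872, 0.808)
x = 0.9872

0.9872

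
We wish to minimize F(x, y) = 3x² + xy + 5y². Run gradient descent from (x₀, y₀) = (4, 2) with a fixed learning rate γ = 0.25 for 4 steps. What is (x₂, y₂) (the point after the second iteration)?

∇F = (6x + y, x + 10y)
Step 1: at (4, 2), ∇F = (26, 24) → (4, 2) − 0.25·(26, 24) = (-2.5, -4)
Step 2: at (-2.5, -4), ∇F = (-19, -42.5) → (-2.5, -4) − 0.25·(-19, -42.5) = (2.25, 6.625)

(2.25, 6.625)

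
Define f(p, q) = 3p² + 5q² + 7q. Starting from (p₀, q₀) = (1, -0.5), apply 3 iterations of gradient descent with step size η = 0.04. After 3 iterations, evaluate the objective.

-1.862569014272

∇f = (6p, 10q + 7)
(p₁, q₁) = (1, -0.5) − 0.04·(6, 2) = (0.76, -0.58)
(p₂, q₂) = (0.76, -0.58) − 0.04·(4.56, 1.2) = (0.5776, -0.628)
(p₃, q₃) = (0.5776, -0.628) − 0.04·(3.4656, 0.72) = (0.438976, -0.6568)
f(0.438976, -0.6568) = -1.862569014272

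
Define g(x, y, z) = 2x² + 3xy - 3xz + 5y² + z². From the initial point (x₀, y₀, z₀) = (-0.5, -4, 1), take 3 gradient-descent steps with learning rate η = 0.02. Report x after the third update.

0.295472

∇g = (4x + 3y - 3z, 3x + 10y, -3x + 2z)
(x₁, y₁, z₁) = (-0.5, -4, 1) − 0.02·(-17, -41.5, 3.5) = (-0.16, -3.17, 0.93)
(x₂, y₂, z₂) = (-0.16, -3.17, 0.93) − 0.02·(-12.94, -32.18, 2.34) = (0.0988, -2.5264, 0.8832)
(x₃, y₃, z₃) = (0.0988, -2.5264, 0.8832) − 0.02·(-9.8336, -24.9676, 1.47) = (0.295472, -2.027048, 0.8538)
x = 0.295472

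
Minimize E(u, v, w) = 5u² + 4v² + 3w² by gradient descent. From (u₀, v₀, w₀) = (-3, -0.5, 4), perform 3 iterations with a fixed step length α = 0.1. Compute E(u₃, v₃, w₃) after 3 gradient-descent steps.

0.196672

∇E = (10u, 8v, 6w)
(u₁, v₁, w₁) = (-3, -0.5, 4) − 0.1·(-30, -4, 24) = (0, -0.1, 1.6)
(u₂, v₂, w₂) = (0, -0.1, 1.6) − 0.1·(0, -0.8, 9.6) = (0, -0.02, 0.64)
(u₃, v₃, w₃) = (0, -0.02, 0.64) − 0.1·(0, -0.16, 3.84) = (0, -0.004, 0.256)
E(0, -0.004, 0.256) = 0.196672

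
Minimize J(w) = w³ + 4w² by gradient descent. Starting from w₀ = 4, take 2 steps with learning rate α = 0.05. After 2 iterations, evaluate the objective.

0

J′(w) = 3w² + 8w
Step 1: J′(4) = 80; w₁ = 4 − 0.05·80 = 0
Step 2: J′(0) = 0; w₂ = 0 − 0.05·0 = 0
J(0) = 0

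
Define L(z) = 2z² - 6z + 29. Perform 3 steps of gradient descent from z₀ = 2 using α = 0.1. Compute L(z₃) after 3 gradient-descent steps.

L′(z) = 4z - 6
Step 1: L′(2) = 2; z₁ = 2 − 0.1·2 = 1.8
Step 2: L′(1.8) = 1.2; z₂ = 1.8 − 0.1·1.2 = 1.68
Step 3: L′(1.68) = 0.72; z₃ = 1.68 − 0.1·0.72 = 1.608
L(1.608) = 24.523328

24.523328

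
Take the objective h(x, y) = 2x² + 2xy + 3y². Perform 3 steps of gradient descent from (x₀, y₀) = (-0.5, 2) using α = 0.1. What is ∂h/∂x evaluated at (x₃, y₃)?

-1.2

∇h = (4x + 2y, 2x + 6y)
(x₁, y₁) = (-0.5, 2) − 0.1·(2, 11) = (-0.7, 0.9)
(x₂, y₂) = (-0.7, 0.9) − 0.1·(-1, 4) = (-0.6, 0.5)
(x₃, y₃) = (-0.6, 0.5) − 0.1·(-1.4, 1.8) = (-0.46, 0.32)
∂h/∂x at (-0.46, 0.32) = -1.2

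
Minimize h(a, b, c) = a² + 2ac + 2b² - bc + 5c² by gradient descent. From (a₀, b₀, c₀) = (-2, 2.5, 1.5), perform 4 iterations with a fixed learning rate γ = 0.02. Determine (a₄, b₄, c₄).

∇h = (2a + 2c, 4b - c, 2a - b + 10c)
(a₁, b₁, c₁) = (-2, 2.5, 1.5) − 0.02·(-1, 8.5, 8.5) = (-1.98, 2.33, 1.33)
(a₂, b₂, c₂) = (-1.98, 2.33, 1.33) − 0.02·(-1.3, 7.99, 7.01) = (-1.954, 2.1702, 1.1898)
(a₃, b₃, c₃) = (-1.954, 2.1702, 1.1898) − 0.02·(-1.5284, 7.491, 5.8198) = (-1.923432, 2.02038, 1.073404)
(a₄, b₄, c₄) = (-1.923432, 2.02038, 1.073404) − 0.02·(-1.700056, 7.008116, 4.866796) = (-1.88943088, 1.88021768, 0.97606808)

(-1.88943088, 1.88021768, 0.97606808)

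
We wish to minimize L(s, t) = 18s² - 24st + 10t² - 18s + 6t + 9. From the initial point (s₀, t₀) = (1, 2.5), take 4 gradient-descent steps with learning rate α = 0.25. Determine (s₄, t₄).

∇L = (36s - 24t - 18, -24s + 20t + 6)
Step 1: at (1, 2.5), ∇L = (-42, 32) → (1, 2.5) − 0.25·(-42, 32) = (11.5, -5.5)
Step 2: at (11.5, -5.5), ∇L = (528, -380) → (11.5, -5.5) − 0.25·(528, -380) = (-120.5, 89.5)
Step 3: at (-120.5, 89.5), ∇L = (-6504, 4688) → (-120.5, 89.5) − 0.25·(-6504, 4688) = (1505.5, -1082.5)
Step 4: at (1505.5, -1082.5), ∇L = (80160, -57776) → (1505.5, -1082.5) − 0.25·(80160, -57776) = (-18534.5, 13361.5)

(-18534.5, 13361.5)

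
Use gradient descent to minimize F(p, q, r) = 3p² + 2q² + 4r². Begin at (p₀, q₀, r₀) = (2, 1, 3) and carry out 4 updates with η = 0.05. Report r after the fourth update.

0.3888

∇F = (6p, 4q, 8r)
(p₁, q₁, r₁) = (2, 1, 3) − 0.05·(12, 4, 24) = (1.4, 0.8, 1.8)
(p₂, q₂, r₂) = (1.4, 0.8, 1.8) − 0.05·(8.4, 3.2, 14.4) = (0.98, 0.64, 1.08)
(p₃, q₃, r₃) = (0.98, 0.64, 1.08) − 0.05·(5.88, 2.56, 8.64) = (0.686, 0.512, 0.648)
(p₄, q₄, r₄) = (0.686, 0.512, 0.648) − 0.05·(4.116, 2.048, 5.184) = (0.4802, 0.4096, 0.3888)
r = 0.3888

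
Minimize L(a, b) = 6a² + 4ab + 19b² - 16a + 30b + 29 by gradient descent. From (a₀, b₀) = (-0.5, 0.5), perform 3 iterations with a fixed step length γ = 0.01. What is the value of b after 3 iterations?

-0.46282

∇L = (12a + 4b - 16, 4a + 38b + 30)
(a₁, b₁) = (-0.5, 0.5) − 0.01·(-20, 47) = (-0.3, 0.03)
(a₂, b₂) = (-0.3, 0.03) − 0.01·(-19.48, 29.94) = (-0.1052, -0.2694)
(a₃, b₃) = (-0.1052, -0.2694) − 0.01·(-18.34, 19.342) = (0.0782, -0.46282)
b = -0.46282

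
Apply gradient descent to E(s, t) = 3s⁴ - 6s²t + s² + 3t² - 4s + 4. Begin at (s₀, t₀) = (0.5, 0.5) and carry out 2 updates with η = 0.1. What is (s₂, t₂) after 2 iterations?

∇E = (12s³ - 12st + 2s - 4, -6s² + 6t)
(s₁, t₁) = (0.5, 0.5) − 0.1·(-4.5, 1.5) = (0.95, 0.35)
(s₂, t₂) = (0.95, 0.35) − 0.1·(4.1985, -3.315) = (0.53015, 0.6815)

(0.53015, 0.6815)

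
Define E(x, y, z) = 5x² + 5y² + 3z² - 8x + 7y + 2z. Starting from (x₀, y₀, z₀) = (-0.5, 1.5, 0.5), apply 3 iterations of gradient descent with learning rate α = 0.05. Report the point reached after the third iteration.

∇E = (10x - 8, 10y + 7, 6z + 2)
(x₁, y₁, z₁) = (-0.5, 1.5, 0.5) − 0.05·(-13, 22, 5) = (0.15, 0.4, 0.25)
(x₂, y₂, z₂) = (0.15, 0.4, 0.25) − 0.05·(-6.5, 11, 3.5) = (0.475, -0.15, 0.075)
(x₃, y₃, z₃) = (0.475, -0.15, 0.075) − 0.05·(-3.25, 5.5, 2.45) = (0.6375, -0.425, -0.0475)

(0.6375, -0.425, -0.0475)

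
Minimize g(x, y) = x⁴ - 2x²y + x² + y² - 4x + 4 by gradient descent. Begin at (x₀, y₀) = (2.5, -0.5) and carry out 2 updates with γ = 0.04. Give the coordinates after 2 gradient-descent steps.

∇g = (4x³ - 4xy + 2x - 4, -2x² + 2y)
(x₁, y₁) = (2.5, -0.5) − 0.04·(68.5, -13.5) = (-0.24, 0.04)
(x₂, y₂) = (-0.24, 0.04) − 0.04·(-4.496896, -0.0352) = (-0.06012416, 0.041408)

(-0.06012416, 0.041408)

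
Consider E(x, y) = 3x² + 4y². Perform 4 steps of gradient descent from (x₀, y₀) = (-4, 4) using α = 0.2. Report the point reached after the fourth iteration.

∇E = (6x, 8y)
(x₁, y₁) = (-4, 4) − 0.2·(-24, 32) = (0.8, -2.4)
(x₂, y₂) = (0.8, -2.4) − 0.2·(4.8, -19.2) = (-0.16, 1.44)
(x₃, y₃) = (-0.16, 1.44) − 0.2·(-0.96, 11.52) = (0.032, -0.864)
(x₄, y₄) = (0.032, -0.864) − 0.2·(0.192, -6.912) = (-0.0064, 0.5184)

(-0.0064, 0.5184)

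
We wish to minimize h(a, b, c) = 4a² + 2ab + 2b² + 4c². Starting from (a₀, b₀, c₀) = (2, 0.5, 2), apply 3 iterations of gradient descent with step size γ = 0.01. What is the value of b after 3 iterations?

0.336872

∇h = (8a + 2b, 2a + 4b, 8c)
Step 1: at (2, 0.5, 2), ∇h = (17, 6, 16) → (2, 0.5, 2) − 0.01·(17, 6, 16) = (1.83, 0.44, 1.84)
Step 2: at (1.83, 0.44, 1.84), ∇h = (15.52, 5.42, 14.72) → (1.83, 0.44, 1.84) − 0.01·(15.52, 5.42, 14.72) = (1.6748, 0.3858, 1.6928)
Step 3: at (1.6748, 0.3858, 1.6928), ∇h = (14.17, 4.8928, 13.5424) → (1.6748, 0.3858, 1.6928) − 0.01·(14.17, 4.8928, 13.5424) = (1.5331, 0.336872, 1.557376)
b = 0.336872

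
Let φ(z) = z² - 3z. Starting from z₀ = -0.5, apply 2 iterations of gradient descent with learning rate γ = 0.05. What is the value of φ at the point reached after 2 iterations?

φ′(z) = 2z - 3
Step 1: φ′(-0.5) = -4; z₁ = -0.5 − 0.05·(-4) = -0.3
Step 2: φ′(-0.3) = -3.6; z₂ = -0.3 − 0.05·(-3.6) = -0.12
φ(-0.12) = 0.3744

0.3744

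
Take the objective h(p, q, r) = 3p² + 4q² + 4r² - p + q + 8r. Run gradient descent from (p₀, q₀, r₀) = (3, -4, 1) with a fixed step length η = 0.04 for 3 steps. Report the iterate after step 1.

∇h = (6p - 1, 8q + 1, 8r + 8)
Step 1: at (3, -4, 1), ∇h = (17, -31, 16) → (3, -4, 1) − 0.04·(17, -31, 16) = (2.32, -2.76, 0.36)

(2.32, -2.76, 0.36)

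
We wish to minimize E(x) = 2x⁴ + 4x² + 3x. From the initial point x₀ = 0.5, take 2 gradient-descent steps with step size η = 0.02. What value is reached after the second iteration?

0.21931136

E′(x) = 8x³ + 8x + 3
x₁ = 0.5 − 0.02·8 = 0.34
x₂ = 0.34 − 0.02·6.034432 = 0.21931136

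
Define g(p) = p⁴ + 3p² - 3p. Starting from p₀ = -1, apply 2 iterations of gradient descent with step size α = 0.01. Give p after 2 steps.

g′(p) = 4p³ + 6p - 3
Step 1: g′(-1) = -13; p₁ = -1 − 0.01·(-13) = -0.87
Step 2: g′(-0.87) = -10.854012; p₂ = -0.87 − 0.01·(-10.854012) = -0.76145988

-0.76145988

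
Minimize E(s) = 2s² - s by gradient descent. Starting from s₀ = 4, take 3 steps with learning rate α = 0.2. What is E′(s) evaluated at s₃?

E′(s) = 4s - 1
Step 1: E′(4) = 15; s₁ = 4 − 0.2·15 = 1
Step 2: E′(1) = 3; s₂ = 1 − 0.2·3 = 0.4
Step 3: E′(0.4) = 0.6; s₃ = 0.4 − 0.2·0.6 = 0.28
E′(s) at (0.28) = 0.12

0.12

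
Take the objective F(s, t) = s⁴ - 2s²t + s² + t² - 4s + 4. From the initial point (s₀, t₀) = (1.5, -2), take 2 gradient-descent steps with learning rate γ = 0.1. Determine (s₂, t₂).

∇F = (4s³ - 4st + 2s - 4, -2s² + 2t)
Step 1: at (1.5, -2), ∇F = (24.5, -8.5) → (1.5, -2) − 0.1·(24.5, -8.5) = (-0.95, -1.15)
Step 2: at (-0.95, -1.15), ∇F = (-13.6995, -4.105) → (-0.95, -1.15) − 0.1·(-13.6995, -4.105) = (0.41995, -0.7395)

(0.41995, -0.7395)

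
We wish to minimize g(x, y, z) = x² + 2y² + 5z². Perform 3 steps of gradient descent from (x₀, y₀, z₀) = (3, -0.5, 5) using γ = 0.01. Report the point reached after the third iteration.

∇g = (2x, 4y, 10z)
Step 1: at (3, -0.5, 5), ∇g = (6, -2, 50) → (3, -0.5, 5) − 0.01·(6, -2, 50) = (2.94, -0.48, 4.5)
Step 2: at (2.94, -0.48, 4.5), ∇g = (5.88, -1.92, 45) → (2.94, -0.48, 4.5) − 0.01·(5.88, -1.92, 45) = (2.8812, -0.4608, 4.05)
Step 3: at (2.8812, -0.4608, 4.05), ∇g = (5.7624, -1.8432, 40.5) → (2.8812, -0.4608, 4.05) − 0.01·(5.7624, -1.8432, 40.5) = (2.823576, -0.442368, 3.645)

(2.823576, -0.442368, 3.645)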